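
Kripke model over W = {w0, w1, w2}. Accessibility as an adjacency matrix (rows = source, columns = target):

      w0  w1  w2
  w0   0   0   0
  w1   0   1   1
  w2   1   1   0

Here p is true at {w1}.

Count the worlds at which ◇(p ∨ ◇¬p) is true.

2

w0: no successors, so ◇(p ∨ ◇¬p) fails. ✗
w1: successors {w1, w2}; p ∨ ◇¬p there: w1:T, w2:T. ✓
w2: successors {w0, w1}; p ∨ ◇¬p there: w0:F, w1:T. ✓
Satisfying worlds: {w1, w2}.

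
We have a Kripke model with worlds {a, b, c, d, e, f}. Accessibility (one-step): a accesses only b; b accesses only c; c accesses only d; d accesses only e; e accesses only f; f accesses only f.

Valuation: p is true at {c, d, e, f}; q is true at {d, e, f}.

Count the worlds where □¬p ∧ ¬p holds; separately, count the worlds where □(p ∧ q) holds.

For □¬p ∧ ¬p:
a: □¬p is T, ¬p is T. ✓
b: □¬p is F, ¬p is T. ✗
c: □¬p is F, ¬p is F. ✗
d: □¬p is F, ¬p is F. ✗
e: □¬p is F, ¬p is F. ✗
f: □¬p is F, ¬p is F. ✗
— 1 world.
For □(p ∧ q):
a: successors {b}; p ∧ q there: b:F. ✗
b: successors {c}; p ∧ q there: c:F. ✗
c: successors {d}; p ∧ q there: d:T. ✓
d: successors {e}; p ∧ q there: e:T. ✓
e: successors {f}; p ∧ q there: f:T. ✓
f: successors {f}; p ∧ q there: f:T. ✓
— 4 worlds.

1 and 4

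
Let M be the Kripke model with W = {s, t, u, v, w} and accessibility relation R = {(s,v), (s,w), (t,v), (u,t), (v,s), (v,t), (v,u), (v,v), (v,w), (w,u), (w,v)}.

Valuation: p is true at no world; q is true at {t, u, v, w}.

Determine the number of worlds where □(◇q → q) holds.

4

s: successors {v, w}; ◇q → q there: v:T, w:T. ✓
t: successors {v}; ◇q → q there: v:T. ✓
u: successors {t}; ◇q → q there: t:T. ✓
v: successors {s, t, u, v, w}; ◇q → q there: s:F, t:T, u:T, v:T, w:T. ✗
w: successors {u, v}; ◇q → q there: u:T, v:T. ✓
Satisfying worlds: {s, t, u, w}.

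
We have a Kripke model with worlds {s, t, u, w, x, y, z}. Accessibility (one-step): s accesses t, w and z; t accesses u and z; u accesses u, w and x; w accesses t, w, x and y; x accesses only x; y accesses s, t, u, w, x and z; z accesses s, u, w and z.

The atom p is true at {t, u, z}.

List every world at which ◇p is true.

s: successors {t, w, z}; p there: t:T, w:F, z:T. ✓
t: successors {u, z}; p there: u:T, z:T. ✓
u: successors {u, w, x}; p there: u:T, w:F, x:F. ✓
w: successors {t, w, x, y}; p there: t:T, w:F, x:F, y:F. ✓
x: successors {x}; p there: x:F. ✗
y: successors {s, t, u, w, x, z}; p there: s:F, t:T, u:T, w:F, x:F, z:T. ✓
z: successors {s, u, w, z}; p there: s:F, u:T, w:F, z:T. ✓

{s, t, u, w, y, z}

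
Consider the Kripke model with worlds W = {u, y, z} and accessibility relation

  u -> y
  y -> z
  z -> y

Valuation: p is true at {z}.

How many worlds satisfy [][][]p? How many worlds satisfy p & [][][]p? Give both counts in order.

For [][][]p:
u: successors {y}; [][]p there: y:F. ✗
y: successors {z}; [][]p there: z:T. ✓
z: successors {y}; [][]p there: y:F. ✗
— 1 world.
For p & [][][]p:
u: p is F, [][][]p is F. ✗
y: p is F, [][][]p is T. ✗
z: p is T, [][][]p is F. ✗
— 0 worlds.

1 and 0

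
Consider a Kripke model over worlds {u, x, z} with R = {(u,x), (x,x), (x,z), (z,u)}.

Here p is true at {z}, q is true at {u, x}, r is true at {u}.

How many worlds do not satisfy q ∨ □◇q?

0

u: q is T, □◇q is T. ✓
x: q is T, □◇q is T. ✓
z: q is F, □◇q is T. ✓
Satisfying worlds: {u, x, z}.
So q ∨ □◇q fails at the other 0 worlds.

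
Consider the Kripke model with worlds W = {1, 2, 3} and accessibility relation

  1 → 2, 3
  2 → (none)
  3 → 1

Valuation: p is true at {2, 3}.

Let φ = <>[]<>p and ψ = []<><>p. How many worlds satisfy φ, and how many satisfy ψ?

For <>[]<>p:
1: successors {2, 3}; []<>p there: 2:T, 3:T. ✓
2: no successors, so <>[]<>p fails. ✗
3: successors {1}; []<>p there: 1:F. ✗
— 1 world.
For []<><>p:
1: successors {2, 3}; <><>p there: 2:F, 3:T. ✗
2: no successors, so []<><>p holds vacuously. ✓
3: successors {1}; <><>p there: 1:F. ✗
— 1 world.

1 and 1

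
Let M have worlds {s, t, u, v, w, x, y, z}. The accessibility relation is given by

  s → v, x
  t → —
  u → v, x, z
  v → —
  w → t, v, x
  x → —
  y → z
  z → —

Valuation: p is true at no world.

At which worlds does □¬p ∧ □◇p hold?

s: □¬p is T, □◇p is F. ✗
t: □¬p is T, □◇p is T. ✓
u: □¬p is T, □◇p is F. ✗
v: □¬p is T, □◇p is T. ✓
w: □¬p is T, □◇p is F. ✗
x: □¬p is T, □◇p is T. ✓
y: □¬p is T, □◇p is F. ✗
z: □¬p is T, □◇p is T. ✓

{t, v, x, z}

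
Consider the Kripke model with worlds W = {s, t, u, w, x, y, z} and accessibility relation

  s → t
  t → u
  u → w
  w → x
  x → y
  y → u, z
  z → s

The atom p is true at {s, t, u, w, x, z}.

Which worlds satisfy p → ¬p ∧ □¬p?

{y}

s: p is T, ¬p ∧ □¬p is F. ✗
t: p is T, ¬p ∧ □¬p is F. ✗
u: p is T, ¬p ∧ □¬p is F. ✗
w: p is T, ¬p ∧ □¬p is F. ✗
x: p is T, ¬p ∧ □¬p is F. ✗
y: p is F, ¬p ∧ □¬p is F. ✓
z: p is T, ¬p ∧ □¬p is F. ✗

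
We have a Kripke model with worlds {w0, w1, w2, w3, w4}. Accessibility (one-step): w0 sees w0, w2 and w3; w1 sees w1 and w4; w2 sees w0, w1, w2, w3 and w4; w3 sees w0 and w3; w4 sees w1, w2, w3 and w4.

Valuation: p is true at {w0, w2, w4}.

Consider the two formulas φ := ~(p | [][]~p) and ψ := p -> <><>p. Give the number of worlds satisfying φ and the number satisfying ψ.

For ~(p | [][]~p):
w0: p | [][]~p is T. ✗
w1: p | [][]~p is F. ✓
w2: p | [][]~p is T. ✗
w3: p | [][]~p is F. ✓
w4: p | [][]~p is T. ✗
— 2 worlds.
For p -> <><>p:
w0: p is T, <><>p is T. ✓
w1: p is F, <><>p is T. ✓
w2: p is T, <><>p is T. ✓
w3: p is F, <><>p is T. ✓
w4: p is T, <><>p is T. ✓
— 5 worlds.

2 and 5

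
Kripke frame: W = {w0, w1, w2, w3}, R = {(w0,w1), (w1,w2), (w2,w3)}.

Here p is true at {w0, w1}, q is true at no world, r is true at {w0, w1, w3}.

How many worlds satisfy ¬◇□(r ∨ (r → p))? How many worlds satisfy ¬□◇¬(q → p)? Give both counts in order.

1 and 3

For ¬◇□(r ∨ (r → p)):
w0: ◇□(r ∨ (r → p)) is T. ✗
w1: ◇□(r ∨ (r → p)) is T. ✗
w2: ◇□(r ∨ (r → p)) is T. ✗
w3: ◇□(r ∨ (r → p)) is F. ✓
— 1 world.
For ¬□◇¬(q → p):
w0: □◇¬(q → p) is F. ✓
w1: □◇¬(q → p) is F. ✓
w2: □◇¬(q → p) is F. ✓
w3: □◇¬(q → p) is T. ✗
— 3 worlds.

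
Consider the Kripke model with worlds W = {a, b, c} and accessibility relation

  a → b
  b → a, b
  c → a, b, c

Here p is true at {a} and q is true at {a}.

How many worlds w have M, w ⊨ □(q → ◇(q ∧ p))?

a: successors {b}; q → ◇(q ∧ p) there: b:T. ✓
b: successors {a, b}; q → ◇(q ∧ p) there: a:F, b:T. ✗
c: successors {a, b, c}; q → ◇(q ∧ p) there: a:F, b:T, c:T. ✗
Satisfying worlds: {a}.

1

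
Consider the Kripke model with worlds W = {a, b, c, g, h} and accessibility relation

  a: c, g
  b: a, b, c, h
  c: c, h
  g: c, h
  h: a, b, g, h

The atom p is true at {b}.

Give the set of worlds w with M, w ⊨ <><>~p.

{a, b, c, g, h}

a: successors {c, g}; <>~p there: c:T, g:T. ✓
b: successors {a, b, c, h}; <>~p there: a:T, b:T, c:T, h:T. ✓
c: successors {c, h}; <>~p there: c:T, h:T. ✓
g: successors {c, h}; <>~p there: c:T, h:T. ✓
h: successors {a, b, g, h}; <>~p there: a:T, b:T, g:T, h:T. ✓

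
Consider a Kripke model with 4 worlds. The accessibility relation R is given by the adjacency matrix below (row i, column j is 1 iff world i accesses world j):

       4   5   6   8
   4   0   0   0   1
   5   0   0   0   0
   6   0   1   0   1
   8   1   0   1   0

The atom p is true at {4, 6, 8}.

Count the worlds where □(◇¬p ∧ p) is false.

4: successors {8}; ◇¬p ∧ p there: 8:F. ✗
5: no successors, so □(◇¬p ∧ p) holds vacuously. ✓
6: successors {5, 8}; ◇¬p ∧ p there: 5:F, 8:F. ✗
8: successors {4, 6}; ◇¬p ∧ p there: 4:F, 6:T. ✗
Satisfying worlds: {5}.
So □(◇¬p ∧ p) fails at the other 3 worlds.

3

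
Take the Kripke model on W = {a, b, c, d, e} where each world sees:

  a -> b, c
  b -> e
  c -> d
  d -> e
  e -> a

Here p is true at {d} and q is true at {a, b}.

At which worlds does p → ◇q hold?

a: p is F, ◇q is T. ✓
b: p is F, ◇q is F. ✓
c: p is F, ◇q is F. ✓
d: p is T, ◇q is F. ✗
e: p is F, ◇q is T. ✓

{a, b, c, e}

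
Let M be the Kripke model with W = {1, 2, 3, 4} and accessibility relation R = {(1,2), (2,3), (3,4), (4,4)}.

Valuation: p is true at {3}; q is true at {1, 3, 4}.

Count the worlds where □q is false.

1: successors {2}; q there: 2:F. ✗
2: successors {3}; q there: 3:T. ✓
3: successors {4}; q there: 4:T. ✓
4: successors {4}; q there: 4:T. ✓
Satisfying worlds: {2, 3, 4}.
So □q fails at the other 1 world.

1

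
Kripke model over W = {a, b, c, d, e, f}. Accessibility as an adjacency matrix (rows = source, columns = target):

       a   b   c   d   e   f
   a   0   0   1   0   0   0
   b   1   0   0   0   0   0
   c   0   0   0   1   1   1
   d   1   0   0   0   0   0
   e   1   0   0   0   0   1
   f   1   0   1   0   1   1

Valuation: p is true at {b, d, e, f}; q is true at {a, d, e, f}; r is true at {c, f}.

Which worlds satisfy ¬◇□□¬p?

{a, b, d, e, f}

a: ◇□□¬p is F. ✓
b: ◇□□¬p is F. ✓
c: ◇□□¬p is T. ✗
d: ◇□□¬p is F. ✓
e: ◇□□¬p is F. ✓
f: ◇□□¬p is F. ✓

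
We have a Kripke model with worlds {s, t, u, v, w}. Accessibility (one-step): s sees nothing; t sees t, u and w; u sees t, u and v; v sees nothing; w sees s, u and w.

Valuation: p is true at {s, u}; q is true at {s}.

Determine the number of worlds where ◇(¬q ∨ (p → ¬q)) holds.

3

s: no successors, so ◇(¬q ∨ (p → ¬q)) fails. ✗
t: successors {t, u, w}; ¬q ∨ (p → ¬q) there: t:T, u:T, w:T. ✓
u: successors {t, u, v}; ¬q ∨ (p → ¬q) there: t:T, u:T, v:T. ✓
v: no successors, so ◇(¬q ∨ (p → ¬q)) fails. ✗
w: successors {s, u, w}; ¬q ∨ (p → ¬q) there: s:F, u:T, w:T. ✓
Satisfying worlds: {t, u, w}.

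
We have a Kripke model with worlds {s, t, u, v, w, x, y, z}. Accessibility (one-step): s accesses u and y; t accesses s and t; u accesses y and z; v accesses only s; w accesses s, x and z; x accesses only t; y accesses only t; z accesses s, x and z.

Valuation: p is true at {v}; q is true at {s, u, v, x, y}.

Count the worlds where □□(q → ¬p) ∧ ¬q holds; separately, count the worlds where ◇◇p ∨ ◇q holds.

3 and 6

For □□(q → ¬p) ∧ ¬q:
s: □□(q → ¬p) is T, ¬q is F. ✗
t: □□(q → ¬p) is T, ¬q is T. ✓
u: □□(q → ¬p) is T, ¬q is F. ✗
v: □□(q → ¬p) is T, ¬q is F. ✗
w: □□(q → ¬p) is T, ¬q is T. ✓
x: □□(q → ¬p) is T, ¬q is F. ✗
y: □□(q → ¬p) is T, ¬q is F. ✗
z: □□(q → ¬p) is T, ¬q is T. ✓
— 3 worlds.
For ◇◇p ∨ ◇q:
s: ◇◇p is F, ◇q is T. ✓
t: ◇◇p is F, ◇q is T. ✓
u: ◇◇p is F, ◇q is T. ✓
v: ◇◇p is F, ◇q is T. ✓
w: ◇◇p is F, ◇q is T. ✓
x: ◇◇p is F, ◇q is F. ✗
y: ◇◇p is F, ◇q is F. ✗
z: ◇◇p is F, ◇q is T. ✓
— 6 worlds.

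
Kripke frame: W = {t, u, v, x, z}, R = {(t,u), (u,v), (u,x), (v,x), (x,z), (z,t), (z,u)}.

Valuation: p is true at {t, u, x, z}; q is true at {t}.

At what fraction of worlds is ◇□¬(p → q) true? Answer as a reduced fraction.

t: successors {u}; □¬(p → q) there: u:F. ✗
u: successors {v, x}; □¬(p → q) there: v:T, x:T. ✓
v: successors {x}; □¬(p → q) there: x:T. ✓
x: successors {z}; □¬(p → q) there: z:F. ✗
z: successors {t, u}; □¬(p → q) there: t:T, u:F. ✓
That's 3 of 5 worlds, so 3/5.

3/5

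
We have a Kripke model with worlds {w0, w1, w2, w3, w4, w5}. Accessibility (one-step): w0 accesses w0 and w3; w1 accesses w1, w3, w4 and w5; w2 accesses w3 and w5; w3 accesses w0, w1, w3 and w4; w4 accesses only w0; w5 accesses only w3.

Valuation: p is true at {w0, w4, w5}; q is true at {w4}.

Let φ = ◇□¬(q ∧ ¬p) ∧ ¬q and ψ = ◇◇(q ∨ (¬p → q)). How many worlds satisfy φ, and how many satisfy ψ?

For ◇□¬(q ∧ ¬p) ∧ ¬q:
w0: ◇□¬(q ∧ ¬p) is T, ¬q is T. ✓
w1: ◇□¬(q ∧ ¬p) is T, ¬q is T. ✓
w2: ◇□¬(q ∧ ¬p) is T, ¬q is T. ✓
w3: ◇□¬(q ∧ ¬p) is T, ¬q is T. ✓
w4: ◇□¬(q ∧ ¬p) is T, ¬q is F. ✗
w5: ◇□¬(q ∧ ¬p) is T, ¬q is T. ✓
— 5 worlds.
For ◇◇(q ∨ (¬p → q)):
w0: successors {w0, w3}; ◇(q ∨ (¬p → q)) there: w0:T, w3:T. ✓
w1: successors {w1, w3, w4, w5}; ◇(q ∨ (¬p → q)) there: w1:T, w3:T, w4:T, w5:F. ✓
w2: successors {w3, w5}; ◇(q ∨ (¬p → q)) there: w3:T, w5:F. ✓
w3: successors {w0, w1, w3, w4}; ◇(q ∨ (¬p → q)) there: w0:T, w1:T, w3:T, w4:T. ✓
w4: successors {w0}; ◇(q ∨ (¬p → q)) there: w0:T. ✓
w5: successors {w3}; ◇(q ∨ (¬p → q)) there: w3:T. ✓
— 6 worlds.

5 and 6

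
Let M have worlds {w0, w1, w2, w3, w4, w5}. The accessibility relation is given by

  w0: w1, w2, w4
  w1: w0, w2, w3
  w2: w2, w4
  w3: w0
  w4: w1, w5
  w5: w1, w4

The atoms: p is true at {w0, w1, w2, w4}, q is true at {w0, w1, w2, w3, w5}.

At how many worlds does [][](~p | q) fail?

5

w0: successors {w1, w2, w4}; [](~p | q) there: w1:T, w2:F, w4:T. ✗
w1: successors {w0, w2, w3}; [](~p | q) there: w0:F, w2:F, w3:T. ✗
w2: successors {w2, w4}; [](~p | q) there: w2:F, w4:T. ✗
w3: successors {w0}; [](~p | q) there: w0:F. ✗
w4: successors {w1, w5}; [](~p | q) there: w1:T, w5:F. ✗
w5: successors {w1, w4}; [](~p | q) there: w1:T, w4:T. ✓
Satisfying worlds: {w5}.
So [][](~p | q) fails at the other 5 worlds.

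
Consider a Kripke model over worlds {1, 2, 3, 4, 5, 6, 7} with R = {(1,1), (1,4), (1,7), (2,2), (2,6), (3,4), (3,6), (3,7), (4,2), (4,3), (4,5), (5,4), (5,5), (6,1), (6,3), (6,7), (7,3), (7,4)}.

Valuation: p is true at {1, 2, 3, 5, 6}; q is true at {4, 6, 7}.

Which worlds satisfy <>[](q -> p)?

{1, 2, 3, 4, 5, 7}

1: successors {1, 4, 7}; [](q -> p) there: 1:F, 4:T, 7:F. ✓
2: successors {2, 6}; [](q -> p) there: 2:T, 6:F. ✓
3: successors {4, 6, 7}; [](q -> p) there: 4:T, 6:F, 7:F. ✓
4: successors {2, 3, 5}; [](q -> p) there: 2:T, 3:F, 5:F. ✓
5: successors {4, 5}; [](q -> p) there: 4:T, 5:F. ✓
6: successors {1, 3, 7}; [](q -> p) there: 1:F, 3:F, 7:F. ✗
7: successors {3, 4}; [](q -> p) there: 3:F, 4:T. ✓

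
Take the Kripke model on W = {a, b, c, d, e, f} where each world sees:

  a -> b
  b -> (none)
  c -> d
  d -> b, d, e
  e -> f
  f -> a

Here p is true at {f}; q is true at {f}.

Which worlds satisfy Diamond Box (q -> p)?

a: successors {b}; Box (q -> p) there: b:T. ✓
b: no successors, so Diamond Box (q -> p) fails. ✗
c: successors {d}; Box (q -> p) there: d:T. ✓
d: successors {b, d, e}; Box (q -> p) there: b:T, d:T, e:T. ✓
e: successors {f}; Box (q -> p) there: f:T. ✓
f: successors {a}; Box (q -> p) there: a:T. ✓

{a, c, d, e, f}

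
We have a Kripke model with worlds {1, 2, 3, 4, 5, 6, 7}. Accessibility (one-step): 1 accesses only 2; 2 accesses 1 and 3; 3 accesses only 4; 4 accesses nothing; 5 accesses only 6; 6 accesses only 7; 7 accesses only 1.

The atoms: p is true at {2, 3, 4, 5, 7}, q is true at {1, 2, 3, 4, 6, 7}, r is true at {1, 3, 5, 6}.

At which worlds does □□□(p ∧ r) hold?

1: successors {2}; □□(p ∧ r) there: 2:F. ✗
2: successors {1, 3}; □□(p ∧ r) there: 1:F, 3:T. ✗
3: successors {4}; □□(p ∧ r) there: 4:T. ✓
4: no successors, so □□□(p ∧ r) holds vacuously. ✓
5: successors {6}; □□(p ∧ r) there: 6:F. ✗
6: successors {7}; □□(p ∧ r) there: 7:F. ✗
7: successors {1}; □□(p ∧ r) there: 1:F. ✗

{3, 4}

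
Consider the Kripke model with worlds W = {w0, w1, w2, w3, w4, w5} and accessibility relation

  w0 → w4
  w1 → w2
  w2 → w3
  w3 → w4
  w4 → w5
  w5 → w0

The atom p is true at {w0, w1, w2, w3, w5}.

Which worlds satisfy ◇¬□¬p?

{w0, w1, w3, w4}

w0: successors {w4}; ¬□¬p there: w4:T. ✓
w1: successors {w2}; ¬□¬p there: w2:T. ✓
w2: successors {w3}; ¬□¬p there: w3:F. ✗
w3: successors {w4}; ¬□¬p there: w4:T. ✓
w4: successors {w5}; ¬□¬p there: w5:T. ✓
w5: successors {w0}; ¬□¬p there: w0:F. ✗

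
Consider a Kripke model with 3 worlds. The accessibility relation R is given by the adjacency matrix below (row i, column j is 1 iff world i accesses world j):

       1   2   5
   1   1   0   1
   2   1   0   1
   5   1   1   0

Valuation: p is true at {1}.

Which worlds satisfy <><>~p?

{1, 2, 5}

1: successors {1, 5}; <>~p there: 1:T, 5:T. ✓
2: successors {1, 5}; <>~p there: 1:T, 5:T. ✓
5: successors {1, 2}; <>~p there: 1:T, 2:T. ✓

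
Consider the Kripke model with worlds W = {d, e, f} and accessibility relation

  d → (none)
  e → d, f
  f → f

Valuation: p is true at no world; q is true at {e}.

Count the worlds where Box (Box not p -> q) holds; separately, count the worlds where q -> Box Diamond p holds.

1 and 2

For Box (Box not p -> q):
d: no successors, so Box (Box not p -> q) holds vacuously. ✓
e: successors {d, f}; Box not p -> q there: d:F, f:F. ✗
f: successors {f}; Box not p -> q there: f:F. ✗
— 1 world.
For q -> Box Diamond p:
d: q is F, Box Diamond p is T. ✓
e: q is T, Box Diamond p is F. ✗
f: q is F, Box Diamond p is F. ✓
— 2 worlds.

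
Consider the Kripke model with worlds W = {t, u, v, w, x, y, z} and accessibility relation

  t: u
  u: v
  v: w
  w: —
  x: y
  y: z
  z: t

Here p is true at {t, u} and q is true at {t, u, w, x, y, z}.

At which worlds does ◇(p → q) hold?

{t, u, v, x, y, z}

t: successors {u}; p → q there: u:T. ✓
u: successors {v}; p → q there: v:T. ✓
v: successors {w}; p → q there: w:T. ✓
w: no successors, so ◇(p → q) fails. ✗
x: successors {y}; p → q there: y:T. ✓
y: successors {z}; p → q there: z:T. ✓
z: successors {t}; p → q there: t:T. ✓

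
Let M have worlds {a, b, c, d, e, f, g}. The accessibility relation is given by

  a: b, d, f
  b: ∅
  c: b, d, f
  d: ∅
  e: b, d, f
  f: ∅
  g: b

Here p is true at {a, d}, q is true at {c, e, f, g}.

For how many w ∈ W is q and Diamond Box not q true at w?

3

a: q is F, Diamond Box not q is T. ✗
b: q is F, Diamond Box not q is F. ✗
c: q is T, Diamond Box not q is T. ✓
d: q is F, Diamond Box not q is F. ✗
e: q is T, Diamond Box not q is T. ✓
f: q is T, Diamond Box not q is F. ✗
g: q is T, Diamond Box not q is T. ✓
Satisfying worlds: {c, e, g}.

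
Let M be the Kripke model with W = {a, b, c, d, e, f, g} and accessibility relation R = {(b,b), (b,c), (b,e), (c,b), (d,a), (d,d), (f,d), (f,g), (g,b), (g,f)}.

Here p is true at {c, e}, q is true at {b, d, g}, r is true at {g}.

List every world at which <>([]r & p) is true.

a: no successors, so <>([]r & p) fails. ✗
b: successors {b, c, e}; []r & p there: b:F, c:F, e:T. ✓
c: successors {b}; []r & p there: b:F. ✗
d: successors {a, d}; []r & p there: a:F, d:F. ✗
e: no successors, so <>([]r & p) fails. ✗
f: successors {d, g}; []r & p there: d:F, g:F. ✗
g: successors {b, f}; []r & p there: b:F, f:F. ✗

{b}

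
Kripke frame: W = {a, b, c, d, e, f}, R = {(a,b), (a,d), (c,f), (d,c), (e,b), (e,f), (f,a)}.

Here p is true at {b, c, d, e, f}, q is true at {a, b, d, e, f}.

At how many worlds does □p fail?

1

a: successors {b, d}; p there: b:T, d:T. ✓
b: no successors, so □p holds vacuously. ✓
c: successors {f}; p there: f:T. ✓
d: successors {c}; p there: c:T. ✓
e: successors {b, f}; p there: b:T, f:T. ✓
f: successors {a}; p there: a:F. ✗
Satisfying worlds: {a, b, c, d, e}.
So □p fails at the other 1 world.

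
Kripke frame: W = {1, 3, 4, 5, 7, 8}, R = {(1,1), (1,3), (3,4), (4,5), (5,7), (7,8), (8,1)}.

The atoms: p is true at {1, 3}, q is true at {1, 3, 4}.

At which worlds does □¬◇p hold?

{3, 4, 5}

1: successors {1, 3}; ¬◇p there: 1:F, 3:T. ✗
3: successors {4}; ¬◇p there: 4:T. ✓
4: successors {5}; ¬◇p there: 5:T. ✓
5: successors {7}; ¬◇p there: 7:T. ✓
7: successors {8}; ¬◇p there: 8:F. ✗
8: successors {1}; ¬◇p there: 1:F. ✗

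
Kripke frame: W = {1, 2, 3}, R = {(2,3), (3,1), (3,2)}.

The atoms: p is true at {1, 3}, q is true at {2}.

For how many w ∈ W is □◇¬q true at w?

2

1: no successors, so □◇¬q holds vacuously. ✓
2: successors {3}; ◇¬q there: 3:T. ✓
3: successors {1, 2}; ◇¬q there: 1:F, 2:T. ✗
Satisfying worlds: {1, 2}.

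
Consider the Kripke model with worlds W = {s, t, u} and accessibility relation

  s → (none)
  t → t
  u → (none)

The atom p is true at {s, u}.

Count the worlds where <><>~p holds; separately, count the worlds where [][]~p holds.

For <><>~p:
s: no successors, so <><>~p fails. ✗
t: successors {t}; <>~p there: t:T. ✓
u: no successors, so <><>~p fails. ✗
— 1 world.
For [][]~p:
s: no successors, so [][]~p holds vacuously. ✓
t: successors {t}; []~p there: t:T. ✓
u: no successors, so [][]~p holds vacuously. ✓
— 3 worlds.

1 and 3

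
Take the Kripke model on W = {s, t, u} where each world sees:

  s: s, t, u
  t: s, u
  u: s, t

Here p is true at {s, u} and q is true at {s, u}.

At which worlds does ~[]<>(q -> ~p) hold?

{s, u}

s: []<>(q -> ~p) is F. ✓
t: []<>(q -> ~p) is T. ✗
u: []<>(q -> ~p) is F. ✓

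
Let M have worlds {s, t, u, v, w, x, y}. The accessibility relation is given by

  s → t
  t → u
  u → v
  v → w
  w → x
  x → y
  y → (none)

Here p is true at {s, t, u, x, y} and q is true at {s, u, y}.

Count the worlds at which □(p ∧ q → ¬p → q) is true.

s: successors {t}; p ∧ q → ¬p → q there: t:T. ✓
t: successors {u}; p ∧ q → ¬p → q there: u:T. ✓
u: successors {v}; p ∧ q → ¬p → q there: v:T. ✓
v: successors {w}; p ∧ q → ¬p → q there: w:T. ✓
w: successors {x}; p ∧ q → ¬p → q there: x:T. ✓
x: successors {y}; p ∧ q → ¬p → q there: y:T. ✓
y: no successors, so □(p ∧ q → ¬p → q) holds vacuously. ✓
Satisfying worlds: {s, t, u, v, w, x, y}.

7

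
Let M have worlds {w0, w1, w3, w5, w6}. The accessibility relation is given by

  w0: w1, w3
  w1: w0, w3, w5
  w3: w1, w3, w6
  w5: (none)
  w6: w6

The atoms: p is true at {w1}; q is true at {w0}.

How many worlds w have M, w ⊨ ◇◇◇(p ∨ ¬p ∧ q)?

w0: successors {w1, w3}; ◇◇(p ∨ ¬p ∧ q) there: w1:T, w3:T. ✓
w1: successors {w0, w3, w5}; ◇◇(p ∨ ¬p ∧ q) there: w0:T, w3:T, w5:F. ✓
w3: successors {w1, w3, w6}; ◇◇(p ∨ ¬p ∧ q) there: w1:T, w3:T, w6:F. ✓
w5: no successors, so ◇◇◇(p ∨ ¬p ∧ q) fails. ✗
w6: successors {w6}; ◇◇(p ∨ ¬p ∧ q) there: w6:F. ✗
Satisfying worlds: {w0, w1, w3}.

3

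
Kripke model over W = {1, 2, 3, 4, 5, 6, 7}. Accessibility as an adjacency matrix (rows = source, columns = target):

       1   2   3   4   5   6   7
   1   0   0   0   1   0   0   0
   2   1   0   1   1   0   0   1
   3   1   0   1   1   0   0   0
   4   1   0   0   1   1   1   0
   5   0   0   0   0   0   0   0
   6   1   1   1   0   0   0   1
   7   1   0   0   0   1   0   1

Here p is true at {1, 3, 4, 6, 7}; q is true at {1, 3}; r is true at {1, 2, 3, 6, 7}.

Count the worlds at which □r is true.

2

1: successors {4}; r there: 4:F. ✗
2: successors {1, 3, 4, 7}; r there: 1:T, 3:T, 4:F, 7:T. ✗
3: successors {1, 3, 4}; r there: 1:T, 3:T, 4:F. ✗
4: successors {1, 4, 5, 6}; r there: 1:T, 4:F, 5:F, 6:T. ✗
5: no successors, so □r holds vacuously. ✓
6: successors {1, 2, 3, 7}; r there: 1:T, 2:T, 3:T, 7:T. ✓
7: successors {1, 5, 7}; r there: 1:T, 5:F, 7:T. ✗
Satisfying worlds: {5, 6}.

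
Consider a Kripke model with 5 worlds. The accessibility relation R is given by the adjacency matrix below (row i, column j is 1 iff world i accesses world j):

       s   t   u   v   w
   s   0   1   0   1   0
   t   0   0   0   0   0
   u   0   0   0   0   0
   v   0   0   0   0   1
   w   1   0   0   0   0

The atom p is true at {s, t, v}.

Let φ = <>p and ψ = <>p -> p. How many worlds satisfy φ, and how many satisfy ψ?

2 and 4

For <>p:
s: successors {t, v}; p there: t:T, v:T. ✓
t: no successors, so <>p fails. ✗
u: no successors, so <>p fails. ✗
v: successors {w}; p there: w:F. ✗
w: successors {s}; p there: s:T. ✓
— 2 worlds.
For <>p -> p:
s: <>p is T, p is T. ✓
t: <>p is F, p is T. ✓
u: <>p is F, p is F. ✓
v: <>p is F, p is T. ✓
w: <>p is T, p is F. ✗
— 4 worlds.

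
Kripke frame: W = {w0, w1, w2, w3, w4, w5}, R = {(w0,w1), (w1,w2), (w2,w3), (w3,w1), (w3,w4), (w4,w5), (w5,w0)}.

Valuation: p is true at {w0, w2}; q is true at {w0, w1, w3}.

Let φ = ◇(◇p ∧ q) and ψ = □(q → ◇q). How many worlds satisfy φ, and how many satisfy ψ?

2 and 4

For ◇(◇p ∧ q):
w0: successors {w1}; ◇p ∧ q there: w1:T. ✓
w1: successors {w2}; ◇p ∧ q there: w2:F. ✗
w2: successors {w3}; ◇p ∧ q there: w3:F. ✗
w3: successors {w1, w4}; ◇p ∧ q there: w1:T, w4:F. ✓
w4: successors {w5}; ◇p ∧ q there: w5:F. ✗
w5: successors {w0}; ◇p ∧ q there: w0:F. ✗
— 2 worlds.
For □(q → ◇q):
w0: successors {w1}; q → ◇q there: w1:F. ✗
w1: successors {w2}; q → ◇q there: w2:T. ✓
w2: successors {w3}; q → ◇q there: w3:T. ✓
w3: successors {w1, w4}; q → ◇q there: w1:F, w4:T. ✗
w4: successors {w5}; q → ◇q there: w5:T. ✓
w5: successors {w0}; q → ◇q there: w0:T. ✓
— 4 worlds.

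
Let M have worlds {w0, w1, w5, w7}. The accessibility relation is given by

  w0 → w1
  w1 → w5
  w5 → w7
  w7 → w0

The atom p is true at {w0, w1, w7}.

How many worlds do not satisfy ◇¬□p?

w0: successors {w1}; ¬□p there: w1:T. ✓
w1: successors {w5}; ¬□p there: w5:F. ✗
w5: successors {w7}; ¬□p there: w7:F. ✗
w7: successors {w0}; ¬□p there: w0:F. ✗
Satisfying worlds: {w0}.
So ◇¬□p fails at the other 3 worlds.

3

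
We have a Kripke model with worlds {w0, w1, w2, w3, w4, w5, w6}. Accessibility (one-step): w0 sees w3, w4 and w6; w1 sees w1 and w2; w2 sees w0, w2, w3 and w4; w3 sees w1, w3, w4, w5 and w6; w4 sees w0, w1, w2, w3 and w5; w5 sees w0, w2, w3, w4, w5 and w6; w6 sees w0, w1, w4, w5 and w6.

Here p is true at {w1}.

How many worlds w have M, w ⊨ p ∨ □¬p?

w0: p is F, □¬p is T. ✓
w1: p is T, □¬p is F. ✓
w2: p is F, □¬p is T. ✓
w3: p is F, □¬p is F. ✗
w4: p is F, □¬p is F. ✗
w5: p is F, □¬p is T. ✓
w6: p is F, □¬p is F. ✗
Satisfying worlds: {w0, w1, w2, w5}.

4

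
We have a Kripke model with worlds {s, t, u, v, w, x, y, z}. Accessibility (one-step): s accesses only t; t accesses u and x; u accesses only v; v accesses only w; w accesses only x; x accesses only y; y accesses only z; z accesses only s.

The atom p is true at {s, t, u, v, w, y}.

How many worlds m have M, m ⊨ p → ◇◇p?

7

s: p is T, ◇◇p is T. ✓
t: p is T, ◇◇p is T. ✓
u: p is T, ◇◇p is T. ✓
v: p is T, ◇◇p is F. ✗
w: p is T, ◇◇p is T. ✓
x: p is F, ◇◇p is F. ✓
y: p is T, ◇◇p is T. ✓
z: p is F, ◇◇p is T. ✓
Satisfying worlds: {s, t, u, w, x, y, z}.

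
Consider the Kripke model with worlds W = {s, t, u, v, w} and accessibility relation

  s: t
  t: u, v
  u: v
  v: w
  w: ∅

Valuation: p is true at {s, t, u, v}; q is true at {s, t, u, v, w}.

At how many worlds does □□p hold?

3

s: successors {t}; □p there: t:T. ✓
t: successors {u, v}; □p there: u:T, v:F. ✗
u: successors {v}; □p there: v:F. ✗
v: successors {w}; □p there: w:T. ✓
w: no successors, so □□p holds vacuously. ✓
Satisfying worlds: {s, v, w}.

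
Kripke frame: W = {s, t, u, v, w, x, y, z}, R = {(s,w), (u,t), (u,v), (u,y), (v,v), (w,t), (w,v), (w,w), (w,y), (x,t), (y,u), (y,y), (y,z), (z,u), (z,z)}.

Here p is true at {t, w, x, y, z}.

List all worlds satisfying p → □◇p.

{s, t, u, v, y, z}

s: p is F, □◇p is T. ✓
t: p is T, □◇p is T. ✓
u: p is F, □◇p is F. ✓
v: p is F, □◇p is F. ✓
w: p is T, □◇p is F. ✗
x: p is T, □◇p is F. ✗
y: p is T, □◇p is T. ✓
z: p is T, □◇p is T. ✓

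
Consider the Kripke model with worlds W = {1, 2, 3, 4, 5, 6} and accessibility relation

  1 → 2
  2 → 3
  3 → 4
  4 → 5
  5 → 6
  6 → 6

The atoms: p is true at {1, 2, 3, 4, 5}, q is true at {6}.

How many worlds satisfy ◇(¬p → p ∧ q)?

4

1: successors {2}; ¬p → p ∧ q there: 2:T. ✓
2: successors {3}; ¬p → p ∧ q there: 3:T. ✓
3: successors {4}; ¬p → p ∧ q there: 4:T. ✓
4: successors {5}; ¬p → p ∧ q there: 5:T. ✓
5: successors {6}; ¬p → p ∧ q there: 6:F. ✗
6: successors {6}; ¬p → p ∧ q there: 6:F. ✗
Satisfying worlds: {1, 2, 3, 4}.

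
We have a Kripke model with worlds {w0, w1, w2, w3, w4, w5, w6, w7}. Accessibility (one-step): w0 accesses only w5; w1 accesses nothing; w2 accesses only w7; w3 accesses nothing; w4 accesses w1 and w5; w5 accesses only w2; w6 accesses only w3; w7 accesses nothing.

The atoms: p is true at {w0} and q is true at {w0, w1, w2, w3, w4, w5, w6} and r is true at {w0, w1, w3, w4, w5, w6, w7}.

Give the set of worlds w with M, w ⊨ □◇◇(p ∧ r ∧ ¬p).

{w1, w3, w7}

w0: successors {w5}; ◇◇(p ∧ r ∧ ¬p) there: w5:F. ✗
w1: no successors, so □◇◇(p ∧ r ∧ ¬p) holds vacuously. ✓
w2: successors {w7}; ◇◇(p ∧ r ∧ ¬p) there: w7:F. ✗
w3: no successors, so □◇◇(p ∧ r ∧ ¬p) holds vacuously. ✓
w4: successors {w1, w5}; ◇◇(p ∧ r ∧ ¬p) there: w1:F, w5:F. ✗
w5: successors {w2}; ◇◇(p ∧ r ∧ ¬p) there: w2:F. ✗
w6: successors {w3}; ◇◇(p ∧ r ∧ ¬p) there: w3:F. ✗
w7: no successors, so □◇◇(p ∧ r ∧ ¬p) holds vacuously. ✓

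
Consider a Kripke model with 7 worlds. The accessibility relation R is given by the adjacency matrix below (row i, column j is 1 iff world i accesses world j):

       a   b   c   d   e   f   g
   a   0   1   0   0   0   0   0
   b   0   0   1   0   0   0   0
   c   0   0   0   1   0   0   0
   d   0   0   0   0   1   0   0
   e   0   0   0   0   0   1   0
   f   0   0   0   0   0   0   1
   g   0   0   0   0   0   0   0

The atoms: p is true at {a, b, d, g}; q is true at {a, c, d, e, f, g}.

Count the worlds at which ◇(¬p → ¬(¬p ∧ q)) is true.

a: successors {b}; ¬p → ¬(¬p ∧ q) there: b:T. ✓
b: successors {c}; ¬p → ¬(¬p ∧ q) there: c:F. ✗
c: successors {d}; ¬p → ¬(¬p ∧ q) there: d:T. ✓
d: successors {e}; ¬p → ¬(¬p ∧ q) there: e:F. ✗
e: successors {f}; ¬p → ¬(¬p ∧ q) there: f:F. ✗
f: successors {g}; ¬p → ¬(¬p ∧ q) there: g:T. ✓
g: no successors, so ◇(¬p → ¬(¬p ∧ q)) fails. ✗
Satisfying worlds: {a, c, f}.

3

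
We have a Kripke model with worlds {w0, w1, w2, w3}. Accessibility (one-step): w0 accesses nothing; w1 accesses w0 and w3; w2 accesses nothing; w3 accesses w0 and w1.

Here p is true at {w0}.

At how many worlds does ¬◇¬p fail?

2

w0: ◇¬p is F. ✓
w1: ◇¬p is T. ✗
w2: ◇¬p is F. ✓
w3: ◇¬p is T. ✗
Satisfying worlds: {w0, w2}.
So ¬◇¬p fails at the other 2 worlds.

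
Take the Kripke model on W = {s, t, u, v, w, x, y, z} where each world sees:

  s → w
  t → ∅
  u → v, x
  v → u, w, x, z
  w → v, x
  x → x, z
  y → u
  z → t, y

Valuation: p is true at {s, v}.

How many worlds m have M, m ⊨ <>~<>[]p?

7

s: successors {w}; ~<>[]p there: w:T. ✓
t: no successors, so <>~<>[]p fails. ✗
u: successors {v, x}; ~<>[]p there: v:T, x:T. ✓
v: successors {u, w, x, z}; ~<>[]p there: u:T, w:T, x:T, z:F. ✓
w: successors {v, x}; ~<>[]p there: v:T, x:T. ✓
x: successors {x, z}; ~<>[]p there: x:T, z:F. ✓
y: successors {u}; ~<>[]p there: u:T. ✓
z: successors {t, y}; ~<>[]p there: t:T, y:T. ✓
Satisfying worlds: {s, u, v, w, x, y, z}.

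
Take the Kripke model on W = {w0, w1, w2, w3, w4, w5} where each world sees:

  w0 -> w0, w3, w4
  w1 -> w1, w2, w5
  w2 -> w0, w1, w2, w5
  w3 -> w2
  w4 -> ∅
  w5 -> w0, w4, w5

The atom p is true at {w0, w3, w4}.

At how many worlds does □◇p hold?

w0: successors {w0, w3, w4}; ◇p there: w0:T, w3:F, w4:F. ✗
w1: successors {w1, w2, w5}; ◇p there: w1:F, w2:T, w5:T. ✗
w2: successors {w0, w1, w2, w5}; ◇p there: w0:T, w1:F, w2:T, w5:T. ✗
w3: successors {w2}; ◇p there: w2:T. ✓
w4: no successors, so □◇p holds vacuously. ✓
w5: successors {w0, w4, w5}; ◇p there: w0:T, w4:F, w5:T. ✗
Satisfying worlds: {w3, w4}.

2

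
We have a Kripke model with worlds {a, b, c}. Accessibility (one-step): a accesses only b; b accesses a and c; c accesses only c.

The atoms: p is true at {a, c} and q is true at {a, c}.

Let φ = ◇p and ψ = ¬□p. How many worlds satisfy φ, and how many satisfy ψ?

For ◇p:
a: successors {b}; p there: b:F. ✗
b: successors {a, c}; p there: a:T, c:T. ✓
c: successors {c}; p there: c:T. ✓
— 2 worlds.
For ¬□p:
a: □p is F. ✓
b: □p is T. ✗
c: □p is T. ✗
— 1 world.

2 and 1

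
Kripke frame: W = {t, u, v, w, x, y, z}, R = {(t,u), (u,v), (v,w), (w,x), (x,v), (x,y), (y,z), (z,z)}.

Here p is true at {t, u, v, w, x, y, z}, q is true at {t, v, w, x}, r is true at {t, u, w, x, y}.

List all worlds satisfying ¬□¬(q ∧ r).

t: □¬(q ∧ r) is T. ✗
u: □¬(q ∧ r) is T. ✗
v: □¬(q ∧ r) is F. ✓
w: □¬(q ∧ r) is F. ✓
x: □¬(q ∧ r) is T. ✗
y: □¬(q ∧ r) is T. ✗
z: □¬(q ∧ r) is T. ✗

{v, w}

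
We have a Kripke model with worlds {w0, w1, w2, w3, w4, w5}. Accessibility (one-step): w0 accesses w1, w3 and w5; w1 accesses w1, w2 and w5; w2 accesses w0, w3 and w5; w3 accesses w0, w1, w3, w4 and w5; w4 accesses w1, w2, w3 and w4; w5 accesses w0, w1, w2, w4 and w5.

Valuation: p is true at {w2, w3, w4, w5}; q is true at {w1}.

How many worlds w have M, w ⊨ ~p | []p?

w0: ~p is T, []p is F. ✓
w1: ~p is T, []p is F. ✓
w2: ~p is F, []p is F. ✗
w3: ~p is F, []p is F. ✗
w4: ~p is F, []p is F. ✗
w5: ~p is F, []p is F. ✗
Satisfying worlds: {w0, w1}.

2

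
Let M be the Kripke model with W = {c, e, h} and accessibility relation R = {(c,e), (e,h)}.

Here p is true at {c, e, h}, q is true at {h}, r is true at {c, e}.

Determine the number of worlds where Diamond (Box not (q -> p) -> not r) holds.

c: successors {e}; Box not (q -> p) -> not r there: e:T. ✓
e: successors {h}; Box not (q -> p) -> not r there: h:T. ✓
h: no successors, so Diamond (Box not (q -> p) -> not r) fails. ✗
Satisfying worlds: {c, e}.

2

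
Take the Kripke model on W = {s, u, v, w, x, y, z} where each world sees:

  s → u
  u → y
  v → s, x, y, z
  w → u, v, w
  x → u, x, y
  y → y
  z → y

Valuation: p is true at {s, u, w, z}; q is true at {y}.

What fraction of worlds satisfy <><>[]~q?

s: successors {u}; <>[]~q there: u:F. ✗
u: successors {y}; <>[]~q there: y:F. ✗
v: successors {s, x, y, z}; <>[]~q there: s:F, x:F, y:F, z:F. ✗
w: successors {u, v, w}; <>[]~q there: u:F, v:T, w:T. ✓
x: successors {u, x, y}; <>[]~q there: u:F, x:F, y:F. ✗
y: successors {y}; <>[]~q there: y:F. ✗
z: successors {y}; <>[]~q there: y:F. ✗
That's 1 of 7 worlds, so 1/7.

1/7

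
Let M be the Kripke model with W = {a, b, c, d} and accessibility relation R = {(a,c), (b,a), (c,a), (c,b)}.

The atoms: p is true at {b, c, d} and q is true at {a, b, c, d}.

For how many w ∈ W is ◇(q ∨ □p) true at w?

3

a: successors {c}; q ∨ □p there: c:T. ✓
b: successors {a}; q ∨ □p there: a:T. ✓
c: successors {a, b}; q ∨ □p there: a:T, b:T. ✓
d: no successors, so ◇(q ∨ □p) fails. ✗
Satisfying worlds: {a, b, c}.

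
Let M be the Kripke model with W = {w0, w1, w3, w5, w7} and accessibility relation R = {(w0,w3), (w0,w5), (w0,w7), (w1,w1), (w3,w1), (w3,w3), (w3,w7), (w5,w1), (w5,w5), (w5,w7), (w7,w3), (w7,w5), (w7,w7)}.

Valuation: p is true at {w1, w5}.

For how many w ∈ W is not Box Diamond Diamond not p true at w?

3

w0: Box Diamond Diamond not p is T. ✗
w1: Box Diamond Diamond not p is F. ✓
w3: Box Diamond Diamond not p is F. ✓
w5: Box Diamond Diamond not p is F. ✓
w7: Box Diamond Diamond not p is T. ✗
Satisfying worlds: {w1, w3, w5}.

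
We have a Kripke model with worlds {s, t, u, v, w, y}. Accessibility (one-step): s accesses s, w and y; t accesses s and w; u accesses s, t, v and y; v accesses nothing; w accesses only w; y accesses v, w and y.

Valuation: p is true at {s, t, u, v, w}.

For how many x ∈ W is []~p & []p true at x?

s: []~p is F, []p is F. ✗
t: []~p is F, []p is T. ✗
u: []~p is F, []p is F. ✗
v: []~p is T, []p is T. ✓
w: []~p is F, []p is T. ✗
y: []~p is F, []p is F. ✗
Satisfying worlds: {v}.

1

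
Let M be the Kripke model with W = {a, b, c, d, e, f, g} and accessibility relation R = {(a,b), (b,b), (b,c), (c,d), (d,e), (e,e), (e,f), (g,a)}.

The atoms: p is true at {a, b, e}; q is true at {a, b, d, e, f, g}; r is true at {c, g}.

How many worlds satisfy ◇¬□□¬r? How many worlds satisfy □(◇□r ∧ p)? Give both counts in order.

For ◇¬□□¬r:
a: successors {b}; ¬□□¬r there: b:T. ✓
b: successors {b, c}; ¬□□¬r there: b:T, c:F. ✓
c: successors {d}; ¬□□¬r there: d:F. ✗
d: successors {e}; ¬□□¬r there: e:F. ✗
e: successors {e, f}; ¬□□¬r there: e:F, f:F. ✗
f: no successors, so ◇¬□□¬r fails. ✗
g: successors {a}; ¬□□¬r there: a:T. ✓
— 3 worlds.
For □(◇□r ∧ p):
a: successors {b}; ◇□r ∧ p there: b:F. ✗
b: successors {b, c}; ◇□r ∧ p there: b:F, c:F. ✗
c: successors {d}; ◇□r ∧ p there: d:F. ✗
d: successors {e}; ◇□r ∧ p there: e:T. ✓
e: successors {e, f}; ◇□r ∧ p there: e:T, f:F. ✗
f: no successors, so □(◇□r ∧ p) holds vacuously. ✓
g: successors {a}; ◇□r ∧ p there: a:F. ✗
— 2 worlds.

3 and 2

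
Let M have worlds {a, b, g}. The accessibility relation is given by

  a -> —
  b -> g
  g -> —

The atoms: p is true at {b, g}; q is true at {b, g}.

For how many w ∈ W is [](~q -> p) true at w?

3

a: no successors, so [](~q -> p) holds vacuously. ✓
b: successors {g}; ~q -> p there: g:T. ✓
g: no successors, so [](~q -> p) holds vacuously. ✓
Satisfying worlds: {a, b, g}.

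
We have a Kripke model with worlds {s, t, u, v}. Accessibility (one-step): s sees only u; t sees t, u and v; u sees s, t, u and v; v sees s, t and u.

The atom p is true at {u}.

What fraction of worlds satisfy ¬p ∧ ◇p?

3/4

s: ¬p is T, ◇p is T. ✓
t: ¬p is T, ◇p is T. ✓
u: ¬p is F, ◇p is T. ✗
v: ¬p is T, ◇p is T. ✓
That's 3 of 4 worlds, so 3/4.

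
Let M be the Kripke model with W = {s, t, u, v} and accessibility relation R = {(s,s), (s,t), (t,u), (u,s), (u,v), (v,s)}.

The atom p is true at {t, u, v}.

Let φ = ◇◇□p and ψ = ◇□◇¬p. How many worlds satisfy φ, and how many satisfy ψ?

For ◇◇□p:
s: successors {s, t}; ◇□p there: s:T, t:F. ✓
t: successors {u}; ◇□p there: u:F. ✗
u: successors {s, v}; ◇□p there: s:T, v:F. ✓
v: successors {s}; ◇□p there: s:T. ✓
— 3 worlds.
For ◇□◇¬p:
s: successors {s, t}; □◇¬p there: s:F, t:T. ✓
t: successors {u}; □◇¬p there: u:T. ✓
u: successors {s, v}; □◇¬p there: s:F, v:T. ✓
v: successors {s}; □◇¬p there: s:F. ✗
— 3 worlds.

3 and 3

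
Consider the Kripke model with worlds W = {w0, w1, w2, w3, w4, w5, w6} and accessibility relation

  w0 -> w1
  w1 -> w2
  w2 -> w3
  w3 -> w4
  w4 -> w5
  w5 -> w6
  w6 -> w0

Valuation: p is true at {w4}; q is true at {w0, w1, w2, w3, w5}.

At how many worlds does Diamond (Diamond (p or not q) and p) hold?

0

w0: successors {w1}; Diamond (p or not q) and p there: w1:F. ✗
w1: successors {w2}; Diamond (p or not q) and p there: w2:F. ✗
w2: successors {w3}; Diamond (p or not q) and p there: w3:F. ✗
w3: successors {w4}; Diamond (p or not q) and p there: w4:F. ✗
w4: successors {w5}; Diamond (p or not q) and p there: w5:F. ✗
w5: successors {w6}; Diamond (p or not q) and p there: w6:F. ✗
w6: successors {w0}; Diamond (p or not q) and p there: w0:F. ✗
Satisfying worlds: ∅.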